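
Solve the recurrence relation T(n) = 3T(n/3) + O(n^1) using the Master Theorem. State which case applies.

Master Theorem for T(n) = 3T(n/3) + O(n^1):

a = 3, b = 3, c = 1
log_b(a) = log_3(3) = 1.0000

Case 2: c = 1 = log_3(3) = 1.0000
T(n) = O(n^1 log n) = O(n log n)

For T(n) = 3T(n/3) + O(n^1): log_3(3) = 1.0000. This is Case 2 of the Master Theorem (c = log_b(a), equal work at all levels), giving O(n log n).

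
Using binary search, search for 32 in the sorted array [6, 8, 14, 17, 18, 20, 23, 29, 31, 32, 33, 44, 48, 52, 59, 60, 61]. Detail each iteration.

Binary search for 32 in [6, 8, 14, 17, 18, 20, 23, 29, 31, 32, 33, 44, 48, 52, 59, 60, 61]:

lo=0, hi=16, mid=8, arr[mid]=31 -> 31 < 32, search right half
lo=9, hi=16, mid=12, arr[mid]=48 -> 48 > 32, search left half
lo=9, hi=11, mid=10, arr[mid]=33 -> 33 > 32, search left half
lo=9, hi=9, mid=9, arr[mid]=32 -> Found target at index 9!

Binary search finds 32 at index 9 after 4 comparisons. The search repeatedly halves the search space by comparing with the middle element.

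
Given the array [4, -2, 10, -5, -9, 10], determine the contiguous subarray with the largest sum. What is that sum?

Using Kadane's algorithm on [4, -2, 10, -5, -9, 10]:

Scanning through the array:
Position 1 (value -2): max_ending_here = 2, max_so_far = 4
Position 2 (value 10): max_ending_here = 12, max_so_far = 12
Position 3 (value -5): max_ending_here = 7, max_so_far = 12
Position 4 (value -9): max_ending_here = -2, max_so_far = 12
Position 5 (value 10): max_ending_here = 10, max_so_far = 12

Maximum subarray: [4, -2, 10]
Maximum sum: 12

The maximum subarray is [4, -2, 10] with sum 12. This subarray runs from index 0 to index 2.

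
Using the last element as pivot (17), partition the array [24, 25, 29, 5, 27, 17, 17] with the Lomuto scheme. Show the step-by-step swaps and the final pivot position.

Lomuto partition with pivot = 17:

Initial array: [24, 25, 29, 5, 27, 17, 17]

arr[0]=24 > 17: no swap
arr[1]=25 > 17: no swap
arr[2]=29 > 17: no swap
arr[3]=5 <= 17: swap with position 0, array becomes [5, 25, 29, 24, 27, 17, 17]
arr[4]=27 > 17: no swap
arr[5]=17 <= 17: swap with position 1, array becomes [5, 17, 29, 24, 27, 25, 17]

Place pivot at position 2: [5, 17, 17, 24, 27, 25, 29]
Pivot position: 2

After partitioning with pivot 17, the array becomes [5, 17, 17, 24, 27, 25, 29]. The pivot is placed at index 2. All elements to the left of the pivot are <= 17, and all elements to the right are > 17.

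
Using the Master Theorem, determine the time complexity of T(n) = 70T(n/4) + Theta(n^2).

Master Theorem for T(n) = 70T(n/4) + O(n^2):

a = 70, b = 4, c = 2
log_b(a) = log_4(70) = 3.0646

Case 1: c = 2 < log_4(70) = 3.0646
T(n) = O(n^(log_4 70))

For T(n) = 70T(n/4) + O(n^2): log_4(70) = 3.0646. This is Case 1 of the Master Theorem (c < log_b(a), work dominated by leaves), giving O(n^(log_4 70)).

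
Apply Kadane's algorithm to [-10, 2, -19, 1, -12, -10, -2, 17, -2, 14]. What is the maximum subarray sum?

Using Kadane's algorithm on [-10, 2, -19, 1, -12, -10, -2, 17, -2, 14]:

Scanning through the array:
Position 1 (value 2): max_ending_here = 2, max_so_far = 2
Position 2 (value -19): max_ending_here = -17, max_so_far = 2
Position 3 (value 1): max_ending_here = 1, max_so_far = 2
Position 4 (value -12): max_ending_here = -11, max_so_far = 2
Position 5 (value -10): max_ending_here = -10, max_so_far = 2
Position 6 (value -2): max_ending_here = -2, max_so_far = 2
Position 7 (value 17): max_ending_here = 17, max_so_far = 17
Position 8 (value -2): max_ending_here = 15, max_so_far = 17
Position 9 (value 14): max_ending_here = 29, max_so_far = 29

Maximum subarray: [17, -2, 14]
Maximum sum: 29

The maximum subarray is [17, -2, 14] with sum 29. This subarray runs from index 7 to index 9.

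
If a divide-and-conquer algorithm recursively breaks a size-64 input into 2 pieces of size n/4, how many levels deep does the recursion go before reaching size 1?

For divide and conquer with division factor 4:

Problem sizes at each level:
Level 0: 64
Level 1: 16
Level 2: 4
Level 3: 1

The root is level 0 and the size-1 base case is level 3 (the tree spans levels 0 through 3, i.e. 4 levels counting the root), so the depth is the number of divisions: log_4(64) = 3

The recursion tree depth is log_4(64) = 3. At each level, the problem size is divided by 4, so it takes 3 divisions to reduce to a base case of size 1. The algorithm makes 2 recursive calls at each level.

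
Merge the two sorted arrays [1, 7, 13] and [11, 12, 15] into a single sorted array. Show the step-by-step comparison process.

Merging process:

Compare 1 vs 11: take 1 from left. Merged: [1]
Compare 7 vs 11: take 7 from left. Merged: [1, 7]
Compare 13 vs 11: take 11 from right. Merged: [1, 7, 11]
Compare 13 vs 12: take 12 from right. Merged: [1, 7, 11, 12]
Compare 13 vs 15: take 13 from left. Merged: [1, 7, 11, 12, 13]
Append remaining from right: [15]. Merged: [1, 7, 11, 12, 13, 15]

Final merged array: [1, 7, 11, 12, 13, 15]
Total comparisons: 5

The merged array is [1, 7, 11, 12, 13, 15], requiring 5 comparisons. The merge step runs in O(n) time where n is the total number of elements.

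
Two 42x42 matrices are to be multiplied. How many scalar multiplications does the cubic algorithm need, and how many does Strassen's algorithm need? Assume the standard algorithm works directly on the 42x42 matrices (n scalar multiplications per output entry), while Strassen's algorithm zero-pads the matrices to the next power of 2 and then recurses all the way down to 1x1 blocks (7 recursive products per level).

Matrix multiplication for 42x42 matrices:

Strassen's algorithm requires power-of-2 dimensions. Pad 42x42 to 64x64 (next power of 2).

Standard algorithm: 42^3 = 74088 multiplications
Strassen's algorithm: 7^(log2(64)) = 7^6 = 117649 multiplications
Difference: 74088 - 117649 = -43561 (Strassen uses MORE here due to padding overhead — for small or just-over-power-of-2 n, padding can outweigh the per-level savings)

Standard: 74088 multiplications (42^3). Strassen: 117649 multiplications (7^6, after padding to 64x64). Strassen reduces 8 recursive multiplications to 7 at each level.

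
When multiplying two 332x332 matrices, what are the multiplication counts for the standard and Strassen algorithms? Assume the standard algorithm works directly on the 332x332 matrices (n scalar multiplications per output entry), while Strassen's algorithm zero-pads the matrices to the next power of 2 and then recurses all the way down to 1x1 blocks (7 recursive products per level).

Matrix multiplication for 332x332 matrices:

Strassen's algorithm requires power-of-2 dimensions. Pad 332x332 to 512x512 (next power of 2).

Standard algorithm: 332^3 = 36594368 multiplications
Strassen's algorithm: 7^(log2(512)) = 7^9 = 40353607 multiplications
Difference: 36594368 - 40353607 = -3759239 (Strassen uses MORE here due to padding overhead — for small or just-over-power-of-2 n, padding can outweigh the per-level savings)

Standard: 36594368 multiplications (332^3). Strassen: 40353607 multiplications (7^9, after padding to 512x512). Strassen reduces 8 recursive multiplications to 7 at each level.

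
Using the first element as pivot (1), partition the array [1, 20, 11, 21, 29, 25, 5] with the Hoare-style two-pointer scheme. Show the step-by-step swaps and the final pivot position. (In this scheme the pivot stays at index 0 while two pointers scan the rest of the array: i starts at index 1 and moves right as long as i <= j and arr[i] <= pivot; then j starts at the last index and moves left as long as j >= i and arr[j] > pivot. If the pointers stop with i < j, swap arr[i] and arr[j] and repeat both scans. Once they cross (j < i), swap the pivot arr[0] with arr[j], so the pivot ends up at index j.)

Hoare-style two-pointer partition with pivot = 1:

Initial array: [1, 20, 11, 21, 29, 25, 5]

Pointers start at i = 1, j = 6.
i ends at 1, j ends at 0: the pointers have crossed (j < i), so scanning stops.

j = 0, so swapping arr[0] with arr[j] leaves the pivot at position 0: [1, 20, 11, 21, 29, 25, 5]
Pivot position: 0

After partitioning with pivot 1, the array becomes [1, 20, 11, 21, 29, 25, 5]. The pivot is placed at index 0. All elements to the left of the pivot are <= 1, and all elements to the right are > 1.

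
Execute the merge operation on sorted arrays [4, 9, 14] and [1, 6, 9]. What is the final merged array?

Merging process:

Compare 4 vs 1: take 1 from right. Merged: [1]
Compare 4 vs 6: take 4 from left. Merged: [1, 4]
Compare 9 vs 6: take 6 from right. Merged: [1, 4, 6]
Compare 9 vs 9: take 9 from left. Merged: [1, 4, 6, 9]
Compare 14 vs 9: take 9 from right. Merged: [1, 4, 6, 9, 9]
Append remaining from left: [14]. Merged: [1, 4, 6, 9, 9, 14]

Final merged array: [1, 4, 6, 9, 9, 14]
Total comparisons: 5

The merged array is [1, 4, 6, 9, 9, 14], requiring 5 comparisons. The merge step runs in O(n) time where n is the total number of elements.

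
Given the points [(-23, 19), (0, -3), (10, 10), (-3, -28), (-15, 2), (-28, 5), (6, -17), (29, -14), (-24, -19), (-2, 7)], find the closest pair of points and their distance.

Computing all pairwise distances among 10 points:

d((-23, 19), (0, -3)) = 31.8277
d((-23, 19), (10, 10)) = 34.2053
d((-23, 19), (-3, -28)) = 51.0784
d((-23, 19), (-15, 2)) = 18.7883
d((-23, 19), (-28, 5)) = 14.8661
d((-23, 19), (6, -17)) = 46.2277
d((-23, 19), (29, -14)) = 61.5873
d((-23, 19), (-24, -19)) = 38.0132
d((-23, 19), (-2, 7)) = 24.1868
d((0, -3), (10, 10)) = 16.4012
d((0, -3), (-3, -28)) = 25.1794
d((0, -3), (-15, 2)) = 15.8114
d((0, -3), (-28, 5)) = 29.1204
d((0, -3), (6, -17)) = 15.2315
d((0, -3), (29, -14)) = 31.0161
d((0, -3), (-24, -19)) = 28.8444
d((0, -3), (-2, 7)) = 10.198 <-- minimum
d((10, 10), (-3, -28)) = 40.1622
d((10, 10), (-15, 2)) = 26.2488
d((10, 10), (-28, 5)) = 38.3275
d((10, 10), (6, -17)) = 27.2947
d((10, 10), (29, -14)) = 30.6105
d((10, 10), (-24, -19)) = 44.6878
d((10, 10), (-2, 7)) = 12.3693
d((-3, -28), (-15, 2)) = 32.311
d((-3, -28), (-28, 5)) = 41.4005
d((-3, -28), (6, -17)) = 14.2127
d((-3, -28), (29, -14)) = 34.9285
d((-3, -28), (-24, -19)) = 22.8473
d((-3, -28), (-2, 7)) = 35.0143
d((-15, 2), (-28, 5)) = 13.3417
d((-15, 2), (6, -17)) = 28.3196
d((-15, 2), (29, -14)) = 46.8188
d((-15, 2), (-24, -19)) = 22.8473
d((-15, 2), (-2, 7)) = 13.9284
d((-28, 5), (6, -17)) = 40.4969
d((-28, 5), (29, -14)) = 60.0833
d((-28, 5), (-24, -19)) = 24.3311
d((-28, 5), (-2, 7)) = 26.0768
d((6, -17), (29, -14)) = 23.1948
d((6, -17), (-24, -19)) = 30.0666
d((6, -17), (-2, 7)) = 25.2982
d((29, -14), (-24, -19)) = 53.2353
d((29, -14), (-2, 7)) = 37.4433
d((-24, -19), (-2, 7)) = 34.0588

Closest pair: (0, -3) and (-2, 7) with distance 10.198

The closest pair is (0, -3) and (-2, 7) with Euclidean distance 10.198. For 10 points, brute-force pairwise comparison is shown above. For large n, the divide-and-conquer algorithm (sort by x, recurse on halves, check the dividing strip) achieves O(n log n).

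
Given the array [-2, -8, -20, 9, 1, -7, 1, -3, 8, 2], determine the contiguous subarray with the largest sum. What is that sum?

Using Kadane's algorithm on [-2, -8, -20, 9, 1, -7, 1, -3, 8, 2]:

Scanning through the array:
Position 1 (value -8): max_ending_here = -8, max_so_far = -2
Position 2 (value -20): max_ending_here = -20, max_so_far = -2
Position 3 (value 9): max_ending_here = 9, max_so_far = 9
Position 4 (value 1): max_ending_here = 10, max_so_far = 10
Position 5 (value -7): max_ending_here = 3, max_so_far = 10
Position 6 (value 1): max_ending_here = 4, max_so_far = 10
Position 7 (value -3): max_ending_here = 1, max_so_far = 10
Position 8 (value 8): max_ending_here = 9, max_so_far = 10
Position 9 (value 2): max_ending_here = 11, max_so_far = 11

Maximum subarray: [9, 1, -7, 1, -3, 8, 2]
Maximum sum: 11

The maximum subarray is [9, 1, -7, 1, -3, 8, 2] with sum 11. This subarray runs from index 3 to index 9.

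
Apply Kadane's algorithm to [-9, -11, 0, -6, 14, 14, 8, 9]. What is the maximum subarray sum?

Using Kadane's algorithm on [-9, -11, 0, -6, 14, 14, 8, 9]:

Scanning through the array:
Position 1 (value -11): max_ending_here = -11, max_so_far = -9
Position 2 (value 0): max_ending_here = 0, max_so_far = 0
Position 3 (value -6): max_ending_here = -6, max_so_far = 0
Position 4 (value 14): max_ending_here = 14, max_so_far = 14
Position 5 (value 14): max_ending_here = 28, max_so_far = 28
Position 6 (value 8): max_ending_here = 36, max_so_far = 36
Position 7 (value 9): max_ending_here = 45, max_so_far = 45

Maximum subarray: [14, 14, 8, 9]
Maximum sum: 45

The maximum subarray is [14, 14, 8, 9] with sum 45. This subarray runs from index 4 to index 7.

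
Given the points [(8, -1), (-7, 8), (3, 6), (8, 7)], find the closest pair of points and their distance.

Computing all pairwise distances among 4 points:

d((8, -1), (-7, 8)) = 17.4929
d((8, -1), (3, 6)) = 8.6023
d((8, -1), (8, 7)) = 8.0
d((-7, 8), (3, 6)) = 10.198
d((-7, 8), (8, 7)) = 15.0333
d((3, 6), (8, 7)) = 5.099 <-- minimum

Closest pair: (3, 6) and (8, 7) with distance 5.099

The closest pair is (3, 6) and (8, 7) with Euclidean distance 5.099. For 4 points, brute-force pairwise comparison is shown above. For large n, the divide-and-conquer algorithm (sort by x, recurse on halves, check the dividing strip) achieves O(n log n).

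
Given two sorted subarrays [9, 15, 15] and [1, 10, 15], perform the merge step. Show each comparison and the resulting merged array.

Merging process:

Compare 9 vs 1: take 1 from right. Merged: [1]
Compare 9 vs 10: take 9 from left. Merged: [1, 9]
Compare 15 vs 10: take 10 from right. Merged: [1, 9, 10]
Compare 15 vs 15: take 15 from left. Merged: [1, 9, 10, 15]
Compare 15 vs 15: take 15 from left. Merged: [1, 9, 10, 15, 15]
Append remaining from right: [15]. Merged: [1, 9, 10, 15, 15, 15]

Final merged array: [1, 9, 10, 15, 15, 15]
Total comparisons: 5

The merged array is [1, 9, 10, 15, 15, 15], requiring 5 comparisons. The merge step runs in O(n) time where n is the total number of elements.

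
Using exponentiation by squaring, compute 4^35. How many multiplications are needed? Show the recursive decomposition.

Computing 4^35 by squaring (build up from 4^1; each line after the first costs one multiplication):

4^1 = 4
4^2 = (4^1)^2 = 4^2 = 16
4^4 = (4^2)^2 = 16^2 = 256
4^8 = (4^4)^2 = 256^2 = 65536
4^16 = (4^8)^2 = 65536^2 = 4294967296
4^17 = 4 * 4^16 = 4 * 4294967296 = 17179869184
4^34 = (4^17)^2 = 17179869184^2 = 295147905179352825856
4^35 = 4 * 4^34 = 4 * 295147905179352825856 = 1180591620717411303424

Result: 1180591620717411303424
Multiplications needed: 7 (7 lines after 4^1)

4^35 = 1180591620717411303424. Using exponentiation by squaring, this requires 7 multiplications. The key idea: if the exponent is even, square the half-power; if odd, multiply by the base once.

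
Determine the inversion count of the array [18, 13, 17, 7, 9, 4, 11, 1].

Finding inversions in [18, 13, 17, 7, 9, 4, 11, 1]:

(0, 1): arr[0]=18 > arr[1]=13
(0, 2): arr[0]=18 > arr[2]=17
(0, 3): arr[0]=18 > arr[3]=7
(0, 4): arr[0]=18 > arr[4]=9
(0, 5): arr[0]=18 > arr[5]=4
(0, 6): arr[0]=18 > arr[6]=11
(0, 7): arr[0]=18 > arr[7]=1
(1, 3): arr[1]=13 > arr[3]=7
(1, 4): arr[1]=13 > arr[4]=9
(1, 5): arr[1]=13 > arr[5]=4
(1, 6): arr[1]=13 > arr[6]=11
(1, 7): arr[1]=13 > arr[7]=1
(2, 3): arr[2]=17 > arr[3]=7
(2, 4): arr[2]=17 > arr[4]=9
(2, 5): arr[2]=17 > arr[5]=4
(2, 6): arr[2]=17 > arr[6]=11
(2, 7): arr[2]=17 > arr[7]=1
(3, 5): arr[3]=7 > arr[5]=4
(3, 7): arr[3]=7 > arr[7]=1
(4, 5): arr[4]=9 > arr[5]=4
(4, 7): arr[4]=9 > arr[7]=1
(5, 7): arr[5]=4 > arr[7]=1
(6, 7): arr[6]=11 > arr[7]=1

Total inversions: 23

The array has 23 inversion(s): (0,1), (0,2), (0,3), (0,4), (0,5), (0,6), (0,7), (1,3), (1,4), (1,5), (1,6), (1,7), (2,3), (2,4), (2,5), (2,6), (2,7), (3,5), (3,7), (4,5), (4,7), (5,7), (6,7). Each pair (i,j) satisfies i < j and arr[i] > arr[j].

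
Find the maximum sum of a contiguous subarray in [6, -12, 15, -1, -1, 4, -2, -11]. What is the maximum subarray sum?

Using Kadane's algorithm on [6, -12, 15, -1, -1, 4, -2, -11]:

Scanning through the array:
Position 1 (value -12): max_ending_here = -6, max_so_far = 6
Position 2 (value 15): max_ending_here = 15, max_so_far = 15
Position 3 (value -1): max_ending_here = 14, max_so_far = 15
Position 4 (value -1): max_ending_here = 13, max_so_far = 15
Position 5 (value 4): max_ending_here = 17, max_so_far = 17
Position 6 (value -2): max_ending_here = 15, max_so_far = 17
Position 7 (value -11): max_ending_here = 4, max_so_far = 17

Maximum subarray: [15, -1, -1, 4]
Maximum sum: 17

The maximum subarray is [15, -1, -1, 4] with sum 17. This subarray runs from index 2 to index 5.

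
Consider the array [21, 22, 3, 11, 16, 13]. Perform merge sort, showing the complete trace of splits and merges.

Merge sort trace:

Split: [21, 22, 3, 11, 16, 13] -> [21, 22, 3] and [11, 16, 13]
  Split: [21, 22, 3] -> [21] and [22, 3]
    Split: [22, 3] -> [22] and [3]
    Merge: [22] + [3] -> [3, 22]
  Merge: [21] + [3, 22] -> [3, 21, 22]
  Split: [11, 16, 13] -> [11] and [16, 13]
    Split: [16, 13] -> [16] and [13]
    Merge: [16] + [13] -> [13, 16]
  Merge: [11] + [13, 16] -> [11, 13, 16]
Merge: [3, 21, 22] + [11, 13, 16] -> [3, 11, 13, 16, 21, 22]

Final sorted array: [3, 11, 13, 16, 21, 22]

The merge sort proceeds by recursively splitting the array and merging sorted halves.
After all merges, the sorted array is [3, 11, 13, 16, 21, 22].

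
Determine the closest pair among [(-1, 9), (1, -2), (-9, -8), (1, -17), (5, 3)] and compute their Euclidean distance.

Computing all pairwise distances among 5 points:

d((-1, 9), (1, -2)) = 11.1803
d((-1, 9), (-9, -8)) = 18.7883
d((-1, 9), (1, -17)) = 26.0768
d((-1, 9), (5, 3)) = 8.4853
d((1, -2), (-9, -8)) = 11.6619
d((1, -2), (1, -17)) = 15.0
d((1, -2), (5, 3)) = 6.4031 <-- minimum
d((-9, -8), (1, -17)) = 13.4536
d((-9, -8), (5, 3)) = 17.8045
d((1, -17), (5, 3)) = 20.3961

Closest pair: (1, -2) and (5, 3) with distance 6.4031

The closest pair is (1, -2) and (5, 3) with Euclidean distance 6.4031. For 5 points, brute-force pairwise comparison is shown above. For large n, the divide-and-conquer algorithm (sort by x, recurse on halves, check the dividing strip) achieves O(n log n).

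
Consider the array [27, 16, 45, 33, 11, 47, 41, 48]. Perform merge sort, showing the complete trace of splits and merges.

Merge sort trace:

Split: [27, 16, 45, 33, 11, 47, 41, 48] -> [27, 16, 45, 33] and [11, 47, 41, 48]
  Split: [27, 16, 45, 33] -> [27, 16] and [45, 33]
    Split: [27, 16] -> [27] and [16]
    Merge: [27] + [16] -> [16, 27]
    Split: [45, 33] -> [45] and [33]
    Merge: [45] + [33] -> [33, 45]
  Merge: [16, 27] + [33, 45] -> [16, 27, 33, 45]
  Split: [11, 47, 41, 48] -> [11, 47] and [41, 48]
    Split: [11, 47] -> [11] and [47]
    Merge: [11] + [47] -> [11, 47]
    Split: [41, 48] -> [41] and [48]
    Merge: [41] + [48] -> [41, 48]
  Merge: [11, 47] + [41, 48] -> [11, 41, 47, 48]
Merge: [16, 27, 33, 45] + [11, 41, 47, 48] -> [11, 16, 27, 33, 41, 45, 47, 48]

Final sorted array: [11, 16, 27, 33, 41, 45, 47, 48]

The merge sort proceeds by recursively splitting the array and merging sorted halves.
After all merges, the sorted array is [11, 16, 27, 33, 41, 45, 47, 48].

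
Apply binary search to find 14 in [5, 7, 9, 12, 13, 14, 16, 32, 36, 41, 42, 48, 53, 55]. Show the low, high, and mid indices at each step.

Binary search for 14 in [5, 7, 9, 12, 13, 14, 16, 32, 36, 41, 42, 48, 53, 55]:

lo=0, hi=13, mid=6, arr[mid]=16 -> 16 > 14, search left half
lo=0, hi=5, mid=2, arr[mid]=9 -> 9 < 14, search right half
lo=3, hi=5, mid=4, arr[mid]=13 -> 13 < 14, search right half
lo=5, hi=5, mid=5, arr[mid]=14 -> Found target at index 5!

Binary search finds 14 at index 5 after 4 comparisons. The search repeatedly halves the search space by comparing with the middle element.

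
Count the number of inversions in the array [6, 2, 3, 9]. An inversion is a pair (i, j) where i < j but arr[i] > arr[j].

Finding inversions in [6, 2, 3, 9]:

(0, 1): arr[0]=6 > arr[1]=2
(0, 2): arr[0]=6 > arr[2]=3

Total inversions: 2

The array has 2 inversion(s): (0,1), (0,2). Each pair (i,j) satisfies i < j and arr[i] > arr[j].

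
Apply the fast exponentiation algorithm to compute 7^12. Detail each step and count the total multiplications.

Computing 7^12 by squaring (build up from 7^1; each line after the first costs one multiplication):

7^1 = 7
7^2 = (7^1)^2 = 7^2 = 49
7^3 = 7 * 7^2 = 7 * 49 = 343
7^6 = (7^3)^2 = 343^2 = 117649
7^12 = (7^6)^2 = 117649^2 = 13841287201

Result: 13841287201
Multiplications needed: 4 (4 lines after 7^1)

7^12 = 13841287201. Using exponentiation by squaring, this requires 4 multiplications. The key idea: if the exponent is even, square the half-power; if odd, multiply by the base once.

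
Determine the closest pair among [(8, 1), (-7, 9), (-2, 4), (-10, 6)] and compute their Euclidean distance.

Computing all pairwise distances among 4 points:

d((8, 1), (-7, 9)) = 17.0
d((8, 1), (-2, 4)) = 10.4403
d((8, 1), (-10, 6)) = 18.6815
d((-7, 9), (-2, 4)) = 7.0711
d((-7, 9), (-10, 6)) = 4.2426 <-- minimum
d((-2, 4), (-10, 6)) = 8.2462

Closest pair: (-7, 9) and (-10, 6) with distance 4.2426

The closest pair is (-7, 9) and (-10, 6) with Euclidean distance 4.2426. For 4 points, brute-force pairwise comparison is shown above. For large n, the divide-and-conquer algorithm (sort by x, recurse on halves, check the dividing strip) achieves O(n log n).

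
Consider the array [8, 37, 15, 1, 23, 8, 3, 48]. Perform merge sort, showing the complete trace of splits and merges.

Merge sort trace:

Split: [8, 37, 15, 1, 23, 8, 3, 48] -> [8, 37, 15, 1] and [23, 8, 3, 48]
  Split: [8, 37, 15, 1] -> [8, 37] and [15, 1]
    Split: [8, 37] -> [8] and [37]
    Merge: [8] + [37] -> [8, 37]
    Split: [15, 1] -> [15] and [1]
    Merge: [15] + [1] -> [1, 15]
  Merge: [8, 37] + [1, 15] -> [1, 8, 15, 37]
  Split: [23, 8, 3, 48] -> [23, 8] and [3, 48]
    Split: [23, 8] -> [23] and [8]
    Merge: [23] + [8] -> [8, 23]
    Split: [3, 48] -> [3] and [48]
    Merge: [3] + [48] -> [3, 48]
  Merge: [8, 23] + [3, 48] -> [3, 8, 23, 48]
Merge: [1, 8, 15, 37] + [3, 8, 23, 48] -> [1, 3, 8, 8, 15, 23, 37, 48]

Final sorted array: [1, 3, 8, 8, 15, 23, 37, 48]

The merge sort proceeds by recursively splitting the array and merging sorted halves.
After all merges, the sorted array is [1, 3, 8, 8, 15, 23, 37, 48].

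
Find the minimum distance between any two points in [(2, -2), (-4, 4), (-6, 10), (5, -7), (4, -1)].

Computing all pairwise distances among 5 points:

d((2, -2), (-4, 4)) = 8.4853
d((2, -2), (-6, 10)) = 14.4222
d((2, -2), (5, -7)) = 5.831
d((2, -2), (4, -1)) = 2.2361 <-- minimum
d((-4, 4), (-6, 10)) = 6.3246
d((-4, 4), (5, -7)) = 14.2127
d((-4, 4), (4, -1)) = 9.434
d((-6, 10), (5, -7)) = 20.2485
d((-6, 10), (4, -1)) = 14.8661
d((5, -7), (4, -1)) = 6.0828

Closest pair: (2, -2) and (4, -1) with distance 2.2361

The closest pair is (2, -2) and (4, -1) with Euclidean distance 2.2361. For 5 points, brute-force pairwise comparison is shown above. For large n, the divide-and-conquer algorithm (sort by x, recurse on halves, check the dividing strip) achieves O(n log n).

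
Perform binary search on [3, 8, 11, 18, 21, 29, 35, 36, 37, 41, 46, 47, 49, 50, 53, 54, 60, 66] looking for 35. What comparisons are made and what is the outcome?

Binary search for 35 in [3, 8, 11, 18, 21, 29, 35, 36, 37, 41, 46, 47, 49, 50, 53, 54, 60, 66]:

lo=0, hi=17, mid=8, arr[mid]=37 -> 37 > 35, search left half
lo=0, hi=7, mid=3, arr[mid]=18 -> 18 < 35, search right half
lo=4, hi=7, mid=5, arr[mid]=29 -> 29 < 35, search right half
lo=6, hi=7, mid=6, arr[mid]=35 -> Found target at index 6!

Binary search finds 35 at index 6 after 4 comparisons. The search repeatedly halves the search space by comparing with the middle element.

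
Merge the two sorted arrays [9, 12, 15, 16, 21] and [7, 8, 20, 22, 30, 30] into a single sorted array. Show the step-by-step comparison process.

Merging process:

Compare 9 vs 7: take 7 from right. Merged: [7]
Compare 9 vs 8: take 8 from right. Merged: [7, 8]
Compare 9 vs 20: take 9 from left. Merged: [7, 8, 9]
Compare 12 vs 20: take 12 from left. Merged: [7, 8, 9, 12]
Compare 15 vs 20: take 15 from left. Merged: [7, 8, 9, 12, 15]
Compare 16 vs 20: take 16 from left. Merged: [7, 8, 9, 12, 15, 16]
Compare 21 vs 20: take 20 from right. Merged: [7, 8, 9, 12, 15, 16, 20]
Compare 21 vs 22: take 21 from left. Merged: [7, 8, 9, 12, 15, 16, 20, 21]
Append remaining from right: [22, 30, 30]. Merged: [7, 8, 9, 12, 15, 16, 20, 21, 22, 30, 30]

Final merged array: [7, 8, 9, 12, 15, 16, 20, 21, 22, 30, 30]
Total comparisons: 8

The merged array is [7, 8, 9, 12, 15, 16, 20, 21, 22, 30, 30], requiring 8 comparisons. The merge step runs in O(n) time where n is the total number of elements.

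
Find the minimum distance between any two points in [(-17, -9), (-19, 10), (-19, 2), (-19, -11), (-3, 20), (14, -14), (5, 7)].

Computing all pairwise distances among 7 points:

d((-17, -9), (-19, 10)) = 19.105
d((-17, -9), (-19, 2)) = 11.1803
d((-17, -9), (-19, -11)) = 2.8284 <-- minimum
d((-17, -9), (-3, 20)) = 32.2025
d((-17, -9), (14, -14)) = 31.4006
d((-17, -9), (5, 7)) = 27.2029
d((-19, 10), (-19, 2)) = 8.0
d((-19, 10), (-19, -11)) = 21.0
d((-19, 10), (-3, 20)) = 18.868
d((-19, 10), (14, -14)) = 40.8044
d((-19, 10), (5, 7)) = 24.1868
d((-19, 2), (-19, -11)) = 13.0
d((-19, 2), (-3, 20)) = 24.0832
d((-19, 2), (14, -14)) = 36.6742
d((-19, 2), (5, 7)) = 24.5153
d((-19, -11), (-3, 20)) = 34.8855
d((-19, -11), (14, -14)) = 33.1361
d((-19, -11), (5, 7)) = 30.0
d((-3, 20), (14, -14)) = 38.0132
d((-3, 20), (5, 7)) = 15.2643
d((14, -14), (5, 7)) = 22.8473

Closest pair: (-17, -9) and (-19, -11) with distance 2.8284

The closest pair is (-17, -9) and (-19, -11) with Euclidean distance 2.8284. For 7 points, brute-force pairwise comparison is shown above. For large n, the divide-and-conquer algorithm (sort by x, recurse on halves, check the dividing strip) achieves O(n log n).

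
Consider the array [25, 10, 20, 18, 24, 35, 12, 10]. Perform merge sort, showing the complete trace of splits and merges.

Merge sort trace:

Split: [25, 10, 20, 18, 24, 35, 12, 10] -> [25, 10, 20, 18] and [24, 35, 12, 10]
  Split: [25, 10, 20, 18] -> [25, 10] and [20, 18]
    Split: [25, 10] -> [25] and [10]
    Merge: [25] + [10] -> [10, 25]
    Split: [20, 18] -> [20] and [18]
    Merge: [20] + [18] -> [18, 20]
  Merge: [10, 25] + [18, 20] -> [10, 18, 20, 25]
  Split: [24, 35, 12, 10] -> [24, 35] and [12, 10]
    Split: [24, 35] -> [24] and [35]
    Merge: [24] + [35] -> [24, 35]
    Split: [12, 10] -> [12] and [10]
    Merge: [12] + [10] -> [10, 12]
  Merge: [24, 35] + [10, 12] -> [10, 12, 24, 35]
Merge: [10, 18, 20, 25] + [10, 12, 24, 35] -> [10, 10, 12, 18, 20, 24, 25, 35]

Final sorted array: [10, 10, 12, 18, 20, 24, 25, 35]

The merge sort proceeds by recursively splitting the array and merging sorted halves.
After all merges, the sorted array is [10, 10, 12, 18, 20, 24, 25, 35].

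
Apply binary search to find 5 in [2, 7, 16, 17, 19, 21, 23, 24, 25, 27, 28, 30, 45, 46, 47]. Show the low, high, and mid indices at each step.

Binary search for 5 in [2, 7, 16, 17, 19, 21, 23, 24, 25, 27, 28, 30, 45, 46, 47]:

lo=0, hi=14, mid=7, arr[mid]=24 -> 24 > 5, search left half
lo=0, hi=6, mid=3, arr[mid]=17 -> 17 > 5, search left half
lo=0, hi=2, mid=1, arr[mid]=7 -> 7 > 5, search left half
lo=0, hi=0, mid=0, arr[mid]=2 -> 2 < 5, search right half
lo=1 > hi=0, target 5 not found

Binary search determines that 5 is not in the array after 4 comparisons. The search space was exhausted without finding the target.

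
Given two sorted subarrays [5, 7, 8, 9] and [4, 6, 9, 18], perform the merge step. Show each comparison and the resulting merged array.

Merging process:

Compare 5 vs 4: take 4 from right. Merged: [4]
Compare 5 vs 6: take 5 from left. Merged: [4, 5]
Compare 7 vs 6: take 6 from right. Merged: [4, 5, 6]
Compare 7 vs 9: take 7 from left. Merged: [4, 5, 6, 7]
Compare 8 vs 9: take 8 from left. Merged: [4, 5, 6, 7, 8]
Compare 9 vs 9: take 9 from left. Merged: [4, 5, 6, 7, 8, 9]
Append remaining from right: [9, 18]. Merged: [4, 5, 6, 7, 8, 9, 9, 18]

Final merged array: [4, 5, 6, 7, 8, 9, 9, 18]
Total comparisons: 6

The merged array is [4, 5, 6, 7, 8, 9, 9, 18], requiring 6 comparisons. The merge step runs in O(n) time where n is the total number of elements.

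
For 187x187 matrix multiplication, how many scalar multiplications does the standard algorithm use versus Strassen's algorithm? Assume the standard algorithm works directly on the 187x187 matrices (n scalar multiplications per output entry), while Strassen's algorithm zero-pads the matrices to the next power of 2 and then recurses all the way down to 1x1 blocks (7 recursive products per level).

Matrix multiplication for 187x187 matrices:

Strassen's algorithm requires power-of-2 dimensions. Pad 187x187 to 256x256 (next power of 2).

Standard algorithm: 187^3 = 6539203 multiplications
Strassen's algorithm: 7^(log2(256)) = 7^8 = 5764801 multiplications
Savings: 6539203 - 5764801 = 774402 multiplications

Standard: 6539203 multiplications (187^3). Strassen: 5764801 multiplications (7^8, after padding to 256x256). Strassen reduces 8 recursive multiplications to 7 at each level.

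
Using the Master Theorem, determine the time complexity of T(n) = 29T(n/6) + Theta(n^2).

Master Theorem for T(n) = 29T(n/6) + O(n^2):

a = 29, b = 6, c = 2
log_b(a) = log_6(29) = 1.8793

Case 3: c = 2 > log_6(29) = 1.8793
T(n) = O(n^2) = O(n^2)

For T(n) = 29T(n/6) + O(n^2): log_6(29) = 1.8793. This is Case 3 of the Master Theorem (c > log_b(a), work dominated by root), giving O(n^2).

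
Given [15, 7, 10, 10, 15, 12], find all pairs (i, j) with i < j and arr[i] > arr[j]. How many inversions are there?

Finding inversions in [15, 7, 10, 10, 15, 12]:

(0, 1): arr[0]=15 > arr[1]=7
(0, 2): arr[0]=15 > arr[2]=10
(0, 3): arr[0]=15 > arr[3]=10
(0, 5): arr[0]=15 > arr[5]=12
(4, 5): arr[4]=15 > arr[5]=12

Total inversions: 5

The array has 5 inversion(s): (0,1), (0,2), (0,3), (0,5), (4,5). Each pair (i,j) satisfies i < j and arr[i] > arr[j].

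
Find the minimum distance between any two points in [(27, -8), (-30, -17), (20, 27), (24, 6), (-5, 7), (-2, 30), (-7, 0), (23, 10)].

Computing all pairwise distances among 8 points:

d((27, -8), (-30, -17)) = 57.7062
d((27, -8), (20, 27)) = 35.6931
d((27, -8), (24, 6)) = 14.3178
d((27, -8), (-5, 7)) = 35.3412
d((27, -8), (-2, 30)) = 47.8017
d((27, -8), (-7, 0)) = 34.9285
d((27, -8), (23, 10)) = 18.4391
d((-30, -17), (20, 27)) = 66.6033
d((-30, -17), (24, 6)) = 58.6941
d((-30, -17), (-5, 7)) = 34.6554
d((-30, -17), (-2, 30)) = 54.7083
d((-30, -17), (-7, 0)) = 28.6007
d((-30, -17), (23, 10)) = 59.4811
d((20, 27), (24, 6)) = 21.3776
d((20, 27), (-5, 7)) = 32.0156
d((20, 27), (-2, 30)) = 22.2036
d((20, 27), (-7, 0)) = 38.1838
d((20, 27), (23, 10)) = 17.2627
d((24, 6), (-5, 7)) = 29.0172
d((24, 6), (-2, 30)) = 35.3836
d((24, 6), (-7, 0)) = 31.5753
d((24, 6), (23, 10)) = 4.1231 <-- minimum
d((-5, 7), (-2, 30)) = 23.1948
d((-5, 7), (-7, 0)) = 7.2801
d((-5, 7), (23, 10)) = 28.1603
d((-2, 30), (-7, 0)) = 30.4138
d((-2, 30), (23, 10)) = 32.0156
d((-7, 0), (23, 10)) = 31.6228

Closest pair: (24, 6) and (23, 10) with distance 4.1231

The closest pair is (24, 6) and (23, 10) with Euclidean distance 4.1231. For 8 points, brute-force pairwise comparison is shown above. For large n, the divide-and-conquer algorithm (sort by x, recurse on halves, check the dividing strip) achieves O(n log n).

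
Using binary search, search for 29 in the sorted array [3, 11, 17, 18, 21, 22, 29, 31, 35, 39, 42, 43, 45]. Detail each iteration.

Binary search for 29 in [3, 11, 17, 18, 21, 22, 29, 31, 35, 39, 42, 43, 45]:

lo=0, hi=12, mid=6, arr[mid]=29 -> Found target at index 6!

Binary search finds 29 at index 6 after 1 comparisons. The search repeatedly halves the search space by comparing with the middle element.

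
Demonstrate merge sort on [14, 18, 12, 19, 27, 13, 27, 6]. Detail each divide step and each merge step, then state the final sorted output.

Merge sort trace:

Split: [14, 18, 12, 19, 27, 13, 27, 6] -> [14, 18, 12, 19] and [27, 13, 27, 6]
  Split: [14, 18, 12, 19] -> [14, 18] and [12, 19]
    Split: [14, 18] -> [14] and [18]
    Merge: [14] + [18] -> [14, 18]
    Split: [12, 19] -> [12] and [19]
    Merge: [12] + [19] -> [12, 19]
  Merge: [14, 18] + [12, 19] -> [12, 14, 18, 19]
  Split: [27, 13, 27, 6] -> [27, 13] and [27, 6]
    Split: [27, 13] -> [27] and [13]
    Merge: [27] + [13] -> [13, 27]
    Split: [27, 6] -> [27] and [6]
    Merge: [27] + [6] -> [6, 27]
  Merge: [13, 27] + [6, 27] -> [6, 13, 27, 27]
Merge: [12, 14, 18, 19] + [6, 13, 27, 27] -> [6, 12, 13, 14, 18, 19, 27, 27]

Final sorted array: [6, 12, 13, 14, 18, 19, 27, 27]

The merge sort proceeds by recursively splitting the array and merging sorted halves.
After all merges, the sorted array is [6, 12, 13, 14, 18, 19, 27, 27].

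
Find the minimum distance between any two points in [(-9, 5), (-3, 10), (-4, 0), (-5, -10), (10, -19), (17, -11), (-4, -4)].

Computing all pairwise distances among 7 points:

d((-9, 5), (-3, 10)) = 7.8102
d((-9, 5), (-4, 0)) = 7.0711
d((-9, 5), (-5, -10)) = 15.5242
d((-9, 5), (10, -19)) = 30.6105
d((-9, 5), (17, -11)) = 30.5287
d((-9, 5), (-4, -4)) = 10.2956
d((-3, 10), (-4, 0)) = 10.0499
d((-3, 10), (-5, -10)) = 20.0998
d((-3, 10), (10, -19)) = 31.7805
d((-3, 10), (17, -11)) = 29.0
d((-3, 10), (-4, -4)) = 14.0357
d((-4, 0), (-5, -10)) = 10.0499
d((-4, 0), (10, -19)) = 23.6008
d((-4, 0), (17, -11)) = 23.7065
d((-4, 0), (-4, -4)) = 4.0 <-- minimum
d((-5, -10), (10, -19)) = 17.4929
d((-5, -10), (17, -11)) = 22.0227
d((-5, -10), (-4, -4)) = 6.0828
d((10, -19), (17, -11)) = 10.6301
d((10, -19), (-4, -4)) = 20.5183
d((17, -11), (-4, -4)) = 22.1359

Closest pair: (-4, 0) and (-4, -4) with distance 4.0

The closest pair is (-4, 0) and (-4, -4) with Euclidean distance 4.0. For 7 points, brute-force pairwise comparison is shown above. For large n, the divide-and-conquer algorithm (sort by x, recurse on halves, check the dividing strip) achieves O(n log n).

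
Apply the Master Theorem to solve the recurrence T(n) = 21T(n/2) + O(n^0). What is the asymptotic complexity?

Master Theorem for T(n) = 21T(n/2) + O(n^0):

a = 21, b = 2, c = 0
log_b(a) = log_2(21) = 4.3923

Case 1: c = 0 < log_2(21) = 4.3923
T(n) = O(n^(log_2 21))

For T(n) = 21T(n/2) + O(n^0): log_2(21) = 4.3923. This is Case 1 of the Master Theorem (c < log_b(a), work dominated by leaves), giving O(n^(log_2 21)).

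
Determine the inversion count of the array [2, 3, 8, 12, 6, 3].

Finding inversions in [2, 3, 8, 12, 6, 3]:

(2, 4): arr[2]=8 > arr[4]=6
(2, 5): arr[2]=8 > arr[5]=3
(3, 4): arr[3]=12 > arr[4]=6
(3, 5): arr[3]=12 > arr[5]=3
(4, 5): arr[4]=6 > arr[5]=3

Total inversions: 5

The array has 5 inversion(s): (2,4), (2,5), (3,4), (3,5), (4,5). Each pair (i,j) satisfies i < j and arr[i] > arr[j].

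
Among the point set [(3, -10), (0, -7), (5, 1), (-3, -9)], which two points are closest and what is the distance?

Computing all pairwise distances among 4 points:

d((3, -10), (0, -7)) = 4.2426
d((3, -10), (5, 1)) = 11.1803
d((3, -10), (-3, -9)) = 6.0828
d((0, -7), (5, 1)) = 9.434
d((0, -7), (-3, -9)) = 3.6056 <-- minimum
d((5, 1), (-3, -9)) = 12.8062

Closest pair: (0, -7) and (-3, -9) with distance 3.6056

The closest pair is (0, -7) and (-3, -9) with Euclidean distance 3.6056. For 4 points, brute-force pairwise comparison is shown above. For large n, the divide-and-conquer algorithm (sort by x, recurse on halves, check the dividing strip) achieves O(n log n).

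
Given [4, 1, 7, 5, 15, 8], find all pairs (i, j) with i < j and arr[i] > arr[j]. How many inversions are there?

Finding inversions in [4, 1, 7, 5, 15, 8]:

(0, 1): arr[0]=4 > arr[1]=1
(2, 3): arr[2]=7 > arr[3]=5
(4, 5): arr[4]=15 > arr[5]=8

Total inversions: 3

The array has 3 inversion(s): (0,1), (2,3), (4,5). Each pair (i,j) satisfies i < j and arr[i] > arr[j].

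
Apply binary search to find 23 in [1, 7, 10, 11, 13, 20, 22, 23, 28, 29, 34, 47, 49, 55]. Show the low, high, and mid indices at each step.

Binary search for 23 in [1, 7, 10, 11, 13, 20, 22, 23, 28, 29, 34, 47, 49, 55]:

lo=0, hi=13, mid=6, arr[mid]=22 -> 22 < 23, search right half
lo=7, hi=13, mid=10, arr[mid]=34 -> 34 > 23, search left half
lo=7, hi=9, mid=8, arr[mid]=28 -> 28 > 23, search left half
lo=7, hi=7, mid=7, arr[mid]=23 -> Found target at index 7!

Binary search finds 23 at index 7 after 4 comparisons. The search repeatedly halves the search space by comparing with the middle element.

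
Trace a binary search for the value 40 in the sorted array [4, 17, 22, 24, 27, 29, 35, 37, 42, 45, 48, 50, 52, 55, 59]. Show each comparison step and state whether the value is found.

Binary search for 40 in [4, 17, 22, 24, 27, 29, 35, 37, 42, 45, 48, 50, 52, 55, 59]:

lo=0, hi=14, mid=7, arr[mid]=37 -> 37 < 40, search right half
lo=8, hi=14, mid=11, arr[mid]=50 -> 50 > 40, search left half
lo=8, hi=10, mid=9, arr[mid]=45 -> 45 > 40, search left half
lo=8, hi=8, mid=8, arr[mid]=42 -> 42 > 40, search left half
lo=8 > hi=7, target 40 not found

Binary search determines that 40 is not in the array after 4 comparisons. The search space was exhausted without finding the target.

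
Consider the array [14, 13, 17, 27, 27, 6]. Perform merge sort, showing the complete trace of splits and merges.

Merge sort trace:

Split: [14, 13, 17, 27, 27, 6] -> [14, 13, 17] and [27, 27, 6]
  Split: [14, 13, 17] -> [14] and [13, 17]
    Split: [13, 17] -> [13] and [17]
    Merge: [13] + [17] -> [13, 17]
  Merge: [14] + [13, 17] -> [13, 14, 17]
  Split: [27, 27, 6] -> [27] and [27, 6]
    Split: [27, 6] -> [27] and [6]
    Merge: [27] + [6] -> [6, 27]
  Merge: [27] + [6, 27] -> [6, 27, 27]
Merge: [13, 14, 17] + [6, 27, 27] -> [6, 13, 14, 17, 27, 27]

Final sorted array: [6, 13, 14, 17, 27, 27]

The merge sort proceeds by recursively splitting the array and merging sorted halves.
After all merges, the sorted array is [6, 13, 14, 17, 27, 27].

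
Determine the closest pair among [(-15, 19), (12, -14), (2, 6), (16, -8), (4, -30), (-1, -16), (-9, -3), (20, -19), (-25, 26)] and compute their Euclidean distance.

Computing all pairwise distances among 9 points:

d((-15, 19), (12, -14)) = 42.638
d((-15, 19), (2, 6)) = 21.4009
d((-15, 19), (16, -8)) = 41.1096
d((-15, 19), (4, -30)) = 52.5547
d((-15, 19), (-1, -16)) = 37.6962
d((-15, 19), (-9, -3)) = 22.8035
d((-15, 19), (20, -19)) = 51.6624
d((-15, 19), (-25, 26)) = 12.2066
d((12, -14), (2, 6)) = 22.3607
d((12, -14), (16, -8)) = 7.2111 <-- minimum
d((12, -14), (4, -30)) = 17.8885
d((12, -14), (-1, -16)) = 13.1529
d((12, -14), (-9, -3)) = 23.7065
d((12, -14), (20, -19)) = 9.434
d((12, -14), (-25, 26)) = 54.4885
d((2, 6), (16, -8)) = 19.799
d((2, 6), (4, -30)) = 36.0555
d((2, 6), (-1, -16)) = 22.2036
d((2, 6), (-9, -3)) = 14.2127
d((2, 6), (20, -19)) = 30.8058
d((2, 6), (-25, 26)) = 33.6006
d((16, -8), (4, -30)) = 25.0599
d((16, -8), (-1, -16)) = 18.7883
d((16, -8), (-9, -3)) = 25.4951
d((16, -8), (20, -19)) = 11.7047
d((16, -8), (-25, 26)) = 53.2635
d((4, -30), (-1, -16)) = 14.8661
d((4, -30), (-9, -3)) = 29.9666
d((4, -30), (20, -19)) = 19.4165
d((4, -30), (-25, 26)) = 63.0635
d((-1, -16), (-9, -3)) = 15.2643
d((-1, -16), (20, -19)) = 21.2132
d((-1, -16), (-25, 26)) = 48.3735
d((-9, -3), (20, -19)) = 33.121
d((-9, -3), (-25, 26)) = 33.121
d((20, -19), (-25, 26)) = 63.6396

Closest pair: (12, -14) and (16, -8) with distance 7.2111

The closest pair is (12, -14) and (16, -8) with Euclidean distance 7.2111. For 9 points, brute-force pairwise comparison is shown above. For large n, the divide-and-conquer algorithm (sort by x, recurse on halves, check the dividing strip) achieves O(n log n).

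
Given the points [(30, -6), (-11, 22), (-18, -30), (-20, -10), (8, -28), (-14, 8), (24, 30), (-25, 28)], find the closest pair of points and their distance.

Computing all pairwise distances among 8 points:

d((30, -6), (-11, 22)) = 49.6488
d((30, -6), (-18, -30)) = 53.6656
d((30, -6), (-20, -10)) = 50.1597
d((30, -6), (8, -28)) = 31.1127
d((30, -6), (-14, 8)) = 46.1736
d((30, -6), (24, 30)) = 36.4966
d((30, -6), (-25, 28)) = 64.6607
d((-11, 22), (-18, -30)) = 52.469
d((-11, 22), (-20, -10)) = 33.2415
d((-11, 22), (8, -28)) = 53.4883
d((-11, 22), (-14, 8)) = 14.3178 <-- minimum
d((-11, 22), (24, 30)) = 35.9026
d((-11, 22), (-25, 28)) = 15.2315
d((-18, -30), (-20, -10)) = 20.0998
d((-18, -30), (8, -28)) = 26.0768
d((-18, -30), (-14, 8)) = 38.2099
d((-18, -30), (24, 30)) = 73.2393
d((-18, -30), (-25, 28)) = 58.4209
d((-20, -10), (8, -28)) = 33.2866
d((-20, -10), (-14, 8)) = 18.9737
d((-20, -10), (24, 30)) = 59.4643
d((-20, -10), (-25, 28)) = 38.3275
d((8, -28), (-14, 8)) = 42.19
d((8, -28), (24, 30)) = 60.1664
d((8, -28), (-25, 28)) = 65.0
d((-14, 8), (24, 30)) = 43.909
d((-14, 8), (-25, 28)) = 22.8254
d((24, 30), (-25, 28)) = 49.0408

Closest pair: (-11, 22) and (-14, 8) with distance 14.3178

The closest pair is (-11, 22) and (-14, 8) with Euclidean distance 14.3178. For 8 points, brute-force pairwise comparison is shown above. For large n, the divide-and-conquer algorithm (sort by x, recurse on halves, check the dividing strip) achieves O(n log n).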